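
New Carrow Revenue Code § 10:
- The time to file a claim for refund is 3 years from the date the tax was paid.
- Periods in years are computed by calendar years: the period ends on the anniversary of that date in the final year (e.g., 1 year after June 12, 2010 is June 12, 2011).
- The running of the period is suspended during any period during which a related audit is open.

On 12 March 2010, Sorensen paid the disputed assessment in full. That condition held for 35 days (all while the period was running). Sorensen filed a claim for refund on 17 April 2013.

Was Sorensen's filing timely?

No

3 years after 12 March 2010 is March 12, 2013.
Tolling adds 35 days: March 12, 2013 + 35 days = April 16, 2013.
The deadline is April 16, 2013; the filing on April 17, 2013 is after that date.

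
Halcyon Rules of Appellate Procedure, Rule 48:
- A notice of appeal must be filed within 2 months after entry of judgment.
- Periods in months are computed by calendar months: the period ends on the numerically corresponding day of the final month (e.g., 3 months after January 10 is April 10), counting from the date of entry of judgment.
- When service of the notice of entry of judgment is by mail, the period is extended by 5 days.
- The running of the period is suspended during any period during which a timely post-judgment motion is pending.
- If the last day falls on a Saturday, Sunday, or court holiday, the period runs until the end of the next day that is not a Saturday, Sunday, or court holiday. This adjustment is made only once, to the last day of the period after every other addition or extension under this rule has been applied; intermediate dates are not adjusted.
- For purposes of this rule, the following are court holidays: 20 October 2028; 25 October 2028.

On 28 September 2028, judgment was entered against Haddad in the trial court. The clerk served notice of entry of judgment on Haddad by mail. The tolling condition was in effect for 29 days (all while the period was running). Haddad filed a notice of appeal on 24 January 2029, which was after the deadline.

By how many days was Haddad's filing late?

2 months after 28 September 2028 is November 28, 2028.
Service was by mail, adding 5 days: November 28, 2028 + 5 days = December 3, 2028.
Tolling adds 29 days: December 3, 2028 + 29 days = January 1, 2029.
January 1, 2029 is a Monday and not a court holiday, so no extension applies.
The deadline is January 1, 2029; from January 1, 2029 to January 24, 2029 is 23 days.

23 days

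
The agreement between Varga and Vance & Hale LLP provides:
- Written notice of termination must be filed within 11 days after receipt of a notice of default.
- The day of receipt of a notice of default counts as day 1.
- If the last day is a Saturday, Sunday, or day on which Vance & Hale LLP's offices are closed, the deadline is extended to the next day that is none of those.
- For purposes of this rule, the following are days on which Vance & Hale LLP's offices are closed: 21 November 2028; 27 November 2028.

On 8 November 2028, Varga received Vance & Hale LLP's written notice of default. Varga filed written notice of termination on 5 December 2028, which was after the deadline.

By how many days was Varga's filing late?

15 days

Counting 8 November 2028 as day 1, day 11 is November 18, 2028.
November 18, 2028 is Saturday; November 19, 2028 is Sunday. The next qualifying day is November 20, 2028.
The deadline is November 20, 2028; from November 20, 2028 to December 5, 2028 is 15 days.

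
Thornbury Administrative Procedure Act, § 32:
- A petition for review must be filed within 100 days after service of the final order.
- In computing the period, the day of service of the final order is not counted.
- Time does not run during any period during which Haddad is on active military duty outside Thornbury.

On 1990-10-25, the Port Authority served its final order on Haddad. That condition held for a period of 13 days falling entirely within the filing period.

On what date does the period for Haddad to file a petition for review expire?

100 days after 1990-10-25 is February 2, 1991.
Tolling adds 13 days: February 2, 1991 + 13 days = February 15, 1991.

February 15, 1991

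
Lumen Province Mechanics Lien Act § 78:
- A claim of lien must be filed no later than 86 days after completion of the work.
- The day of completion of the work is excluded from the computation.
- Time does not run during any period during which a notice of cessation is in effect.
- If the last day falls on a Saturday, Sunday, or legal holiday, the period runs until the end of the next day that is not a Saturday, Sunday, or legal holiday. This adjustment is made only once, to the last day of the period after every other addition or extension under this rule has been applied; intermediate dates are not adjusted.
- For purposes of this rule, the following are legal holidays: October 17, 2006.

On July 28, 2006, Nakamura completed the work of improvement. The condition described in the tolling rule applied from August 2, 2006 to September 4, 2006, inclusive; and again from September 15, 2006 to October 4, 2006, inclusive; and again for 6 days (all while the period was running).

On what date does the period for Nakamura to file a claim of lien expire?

86 days after July 28, 2006 is October 22, 2006.
From August 2, 2006 through September 4, 2006 inclusive is 34 days; tolling adds 34 days: October 22, 2006 + 34 days = November 25, 2006.
From September 15, 2006 through October 4, 2006 inclusive is 20 days; tolling adds 20 days: November 25, 2006 + 20 days = December 15, 2006.
Tolling adds 6 days: December 15, 2006 + 6 days = December 21, 2006.
December 21, 2006 is a Thursday and not a legal holiday, so no extension applies.

December 21, 2006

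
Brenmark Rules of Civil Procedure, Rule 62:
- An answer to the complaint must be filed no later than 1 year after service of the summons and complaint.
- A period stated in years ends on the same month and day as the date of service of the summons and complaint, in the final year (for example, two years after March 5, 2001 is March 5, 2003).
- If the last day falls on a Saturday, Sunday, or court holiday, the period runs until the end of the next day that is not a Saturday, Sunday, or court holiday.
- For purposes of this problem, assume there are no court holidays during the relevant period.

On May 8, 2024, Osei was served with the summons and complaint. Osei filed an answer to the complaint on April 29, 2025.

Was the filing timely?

1 year after May 8, 2024 is May 8, 2025.
May 8, 2025 is a Thursday and not a court holiday, so no extension applies.
The deadline is May 8, 2025; the filing on April 29, 2025 is on or before that date.

Yes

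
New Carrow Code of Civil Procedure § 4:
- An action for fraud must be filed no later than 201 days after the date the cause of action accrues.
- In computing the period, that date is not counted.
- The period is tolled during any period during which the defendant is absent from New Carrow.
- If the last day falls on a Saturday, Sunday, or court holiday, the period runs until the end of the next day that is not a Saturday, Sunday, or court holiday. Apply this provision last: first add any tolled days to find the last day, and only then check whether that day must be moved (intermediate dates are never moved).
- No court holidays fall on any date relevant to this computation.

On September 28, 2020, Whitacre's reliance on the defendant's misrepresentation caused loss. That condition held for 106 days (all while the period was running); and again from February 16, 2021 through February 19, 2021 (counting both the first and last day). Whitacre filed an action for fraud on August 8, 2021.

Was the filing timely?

201 days after September 28, 2020 is April 17, 2021.
Tolling adds 106 days: April 17, 2021 + 106 days = August 1, 2021.
From February 16, 2021 through February 19, 2021 inclusive is 4 days; tolling adds 4 days: August 1, 2021 + 4 days = August 5, 2021.
August 5, 2021 is a Thursday and not a court holiday, so no extension applies.
The deadline is August 5, 2021; the filing on August 8, 2021 is after that date.

No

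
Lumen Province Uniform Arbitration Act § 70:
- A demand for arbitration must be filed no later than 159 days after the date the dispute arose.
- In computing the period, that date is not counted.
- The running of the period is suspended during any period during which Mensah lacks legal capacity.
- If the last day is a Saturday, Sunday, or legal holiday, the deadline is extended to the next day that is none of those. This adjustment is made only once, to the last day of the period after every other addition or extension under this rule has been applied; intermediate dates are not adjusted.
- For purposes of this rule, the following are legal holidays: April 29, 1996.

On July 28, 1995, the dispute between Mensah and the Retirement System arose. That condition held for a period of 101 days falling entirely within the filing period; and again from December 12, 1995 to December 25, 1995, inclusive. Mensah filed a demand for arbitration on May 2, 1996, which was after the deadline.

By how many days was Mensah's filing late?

159 days after July 28, 1995 is January 3, 1996.
Tolling adds 101 days: January 3, 1996 + 101 days = April 13, 1996.
From December 12, 1995 through December 25, 1995 inclusive is 14 days; tolling adds 14 days: April 13, 1996 + 14 days = April 27, 1996.
April 27, 1996 is Saturday; April 28, 1996 is Sunday; April 29, 1996 is a listed holiday. The next qualifying day is April 30, 1996.
The deadline is April 30, 1996; from April 30, 1996 to May 2, 1996 is 2 days.

2 days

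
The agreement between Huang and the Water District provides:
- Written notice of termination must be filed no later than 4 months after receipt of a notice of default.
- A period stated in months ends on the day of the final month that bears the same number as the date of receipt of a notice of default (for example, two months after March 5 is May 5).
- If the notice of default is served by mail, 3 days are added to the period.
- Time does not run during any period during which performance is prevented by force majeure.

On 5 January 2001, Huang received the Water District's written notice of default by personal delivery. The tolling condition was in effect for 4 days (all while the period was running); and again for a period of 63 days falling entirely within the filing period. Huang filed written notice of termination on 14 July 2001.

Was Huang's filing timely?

No

4 months after 5 January 2001 is May 5, 2001.
Service was not by mail, so no mail extension applies.
Tolling adds 4 days: May 5, 2001 + 4 days = May 9, 2001.
Tolling adds 63 days: May 9, 2001 + 63 days = July 11, 2001.
The deadline is July 11, 2001; the filing on July 14, 2001 is after that date.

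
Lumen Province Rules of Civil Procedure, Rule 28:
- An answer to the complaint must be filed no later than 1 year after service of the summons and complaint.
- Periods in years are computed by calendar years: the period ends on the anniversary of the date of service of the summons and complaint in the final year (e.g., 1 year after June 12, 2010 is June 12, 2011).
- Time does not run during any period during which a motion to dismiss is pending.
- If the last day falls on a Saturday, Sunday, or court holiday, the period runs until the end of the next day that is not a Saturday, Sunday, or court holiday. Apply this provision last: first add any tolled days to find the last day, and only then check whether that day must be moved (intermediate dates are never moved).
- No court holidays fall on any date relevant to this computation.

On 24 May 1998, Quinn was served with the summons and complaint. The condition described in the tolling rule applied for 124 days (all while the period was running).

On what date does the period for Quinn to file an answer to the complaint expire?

September 27, 1999

1 year after 24 May 1998 is May 24, 1999.
Tolling adds 124 days: May 24, 1999 + 124 days = September 25, 1999.
September 25, 1999 is Saturday; September 26, 1999 is Sunday. The next qualifying day is September 27, 1999.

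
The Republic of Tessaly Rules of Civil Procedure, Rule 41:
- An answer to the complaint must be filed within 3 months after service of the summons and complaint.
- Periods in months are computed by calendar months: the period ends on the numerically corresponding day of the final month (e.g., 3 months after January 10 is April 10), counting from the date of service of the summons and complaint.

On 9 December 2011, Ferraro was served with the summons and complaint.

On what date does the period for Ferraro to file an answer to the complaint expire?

March 9, 2012

3 months after 9 December 2011 is March 9, 2012.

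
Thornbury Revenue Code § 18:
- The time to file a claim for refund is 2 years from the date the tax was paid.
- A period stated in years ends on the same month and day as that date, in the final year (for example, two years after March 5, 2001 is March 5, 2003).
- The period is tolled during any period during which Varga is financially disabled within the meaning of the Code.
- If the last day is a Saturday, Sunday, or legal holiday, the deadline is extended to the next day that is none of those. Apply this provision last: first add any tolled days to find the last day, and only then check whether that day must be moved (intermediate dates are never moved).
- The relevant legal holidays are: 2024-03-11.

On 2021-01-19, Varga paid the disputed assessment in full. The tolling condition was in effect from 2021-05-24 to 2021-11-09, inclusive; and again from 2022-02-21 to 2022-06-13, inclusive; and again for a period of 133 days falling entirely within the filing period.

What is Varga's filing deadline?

March 12, 2024

2 years after 2021-01-19 is January 19, 2023.
From May 24, 2021 through November 9, 2021 inclusive is 170 days; tolling adds 170 days: January 19, 2023 + 170 days = July 8, 2023.
From February 21, 2022 through June 13, 2022 inclusive is 113 days; tolling adds 113 days: July 8, 2023 + 113 days = October 29, 2023.
Tolling adds 133 days: October 29, 2023 + 133 days = March 10, 2024.
March 10, 2024 is Sunday; March 11, 2024 is a listed holiday. The next qualifying day is March 12, 2024.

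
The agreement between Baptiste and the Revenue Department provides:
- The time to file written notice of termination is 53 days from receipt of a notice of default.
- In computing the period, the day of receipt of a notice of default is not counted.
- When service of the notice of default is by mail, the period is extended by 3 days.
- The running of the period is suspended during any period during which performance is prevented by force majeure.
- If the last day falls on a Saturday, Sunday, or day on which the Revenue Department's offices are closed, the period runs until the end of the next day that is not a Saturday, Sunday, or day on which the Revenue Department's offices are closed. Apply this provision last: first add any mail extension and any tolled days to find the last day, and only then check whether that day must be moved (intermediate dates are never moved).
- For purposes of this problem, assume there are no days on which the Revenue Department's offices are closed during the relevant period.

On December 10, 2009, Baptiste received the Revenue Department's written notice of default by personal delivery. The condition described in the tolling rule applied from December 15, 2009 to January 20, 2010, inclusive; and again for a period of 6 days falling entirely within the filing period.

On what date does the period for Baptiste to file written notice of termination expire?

March 16, 2010

53 days after December 10, 2009 is February 1, 2010.
Service was not by mail, so no mail extension applies.
From December 15, 2009 through January 20, 2010 inclusive is 37 days; tolling adds 37 days: February 1, 2010 + 37 days = March 10, 2010.
Tolling adds 6 days: March 10, 2010 + 6 days = March 16, 2010.
March 16, 2010 is a Tuesday and not a day on which the Revenue Department's offices are closed, so no extension applies.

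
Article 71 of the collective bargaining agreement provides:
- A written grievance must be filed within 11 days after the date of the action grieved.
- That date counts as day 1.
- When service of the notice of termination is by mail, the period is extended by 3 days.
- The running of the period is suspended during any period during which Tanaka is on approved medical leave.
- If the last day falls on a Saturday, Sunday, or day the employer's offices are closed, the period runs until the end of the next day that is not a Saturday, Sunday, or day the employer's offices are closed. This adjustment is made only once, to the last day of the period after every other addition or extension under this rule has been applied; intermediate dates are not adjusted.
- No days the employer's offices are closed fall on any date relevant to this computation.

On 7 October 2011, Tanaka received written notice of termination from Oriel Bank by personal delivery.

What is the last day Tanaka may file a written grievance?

October 17, 2011

Counting 7 October 2011 as day 1, day 11 is October 17, 2011.
Service was not by mail, so no mail extension applies.
October 17, 2011 is a Monday and not a day the employer's offices are closed, so no extension applies.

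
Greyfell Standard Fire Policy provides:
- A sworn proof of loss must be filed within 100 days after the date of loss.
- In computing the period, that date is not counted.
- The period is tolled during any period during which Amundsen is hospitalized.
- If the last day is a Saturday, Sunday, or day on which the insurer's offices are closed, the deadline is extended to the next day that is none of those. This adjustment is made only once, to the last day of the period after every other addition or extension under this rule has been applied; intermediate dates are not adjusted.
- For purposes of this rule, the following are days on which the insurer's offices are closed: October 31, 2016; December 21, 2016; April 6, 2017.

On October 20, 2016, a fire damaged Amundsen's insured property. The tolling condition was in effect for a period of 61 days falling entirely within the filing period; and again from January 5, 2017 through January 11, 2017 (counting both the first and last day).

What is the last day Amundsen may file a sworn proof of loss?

April 7, 2017

100 days after October 20, 2016 is January 28, 2017.
Tolling adds 61 days: January 28, 2017 + 61 days = March 30, 2017.
From January 5, 2017 through January 11, 2017 inclusive is 7 days; tolling adds 7 days: March 30, 2017 + 7 days = April 6, 2017.
April 6, 2017 is a listed holiday. The next qualifying day is April 7, 2017.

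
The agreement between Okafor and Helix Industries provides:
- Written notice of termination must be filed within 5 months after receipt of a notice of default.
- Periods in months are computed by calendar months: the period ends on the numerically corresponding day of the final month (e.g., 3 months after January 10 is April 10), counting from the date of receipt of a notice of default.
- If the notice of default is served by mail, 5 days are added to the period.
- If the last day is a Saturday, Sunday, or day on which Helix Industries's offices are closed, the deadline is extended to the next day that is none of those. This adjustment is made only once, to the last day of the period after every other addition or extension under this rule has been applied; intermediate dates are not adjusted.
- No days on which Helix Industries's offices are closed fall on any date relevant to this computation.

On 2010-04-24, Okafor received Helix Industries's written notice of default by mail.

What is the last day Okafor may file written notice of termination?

5 months after 2010-04-24 is September 24, 2010.
Service was by mail, adding 5 days: September 24, 2010 + 5 days = September 29, 2010.
September 29, 2010 is a Wednesday and not a day on which Helix Industries's offices are closed, so no extension applies.

September 29, 2010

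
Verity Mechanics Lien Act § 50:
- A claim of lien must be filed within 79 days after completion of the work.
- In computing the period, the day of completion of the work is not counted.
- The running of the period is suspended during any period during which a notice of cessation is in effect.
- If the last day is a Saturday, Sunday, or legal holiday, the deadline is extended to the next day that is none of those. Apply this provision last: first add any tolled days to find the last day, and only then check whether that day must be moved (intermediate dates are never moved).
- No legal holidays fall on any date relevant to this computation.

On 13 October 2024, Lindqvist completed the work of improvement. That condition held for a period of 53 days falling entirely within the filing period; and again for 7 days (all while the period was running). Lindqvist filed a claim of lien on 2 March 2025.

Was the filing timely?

Yes

79 days after 13 October 2024 is December 31, 2024.
Tolling adds 53 days: December 31, 2024 + 53 days = February 22, 2025.
Tolling adds 7 days: February 22, 2025 + 7 days = March 1, 2025.
March 1, 2025 is Saturday; March 2, 2025 is Sunday. The next qualifying day is March 3, 2025.
The deadline is March 3, 2025; the filing on March 2, 2025 is on or before that date.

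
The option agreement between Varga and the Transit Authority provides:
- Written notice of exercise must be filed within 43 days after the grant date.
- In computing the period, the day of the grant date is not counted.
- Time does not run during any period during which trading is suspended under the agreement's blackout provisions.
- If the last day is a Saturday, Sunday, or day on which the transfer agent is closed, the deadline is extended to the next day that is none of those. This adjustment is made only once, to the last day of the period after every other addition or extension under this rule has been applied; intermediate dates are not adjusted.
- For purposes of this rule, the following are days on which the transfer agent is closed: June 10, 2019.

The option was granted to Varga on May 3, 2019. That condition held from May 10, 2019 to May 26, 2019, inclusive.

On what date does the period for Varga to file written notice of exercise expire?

July 2, 2019

43 days after May 3, 2019 is June 15, 2019.
From May 10, 2019 through May 26, 2019 inclusive is 17 days; tolling adds 17 days: June 15, 2019 + 17 days = July 2, 2019.
July 2, 2019 is a Tuesday and not a day on which the transfer agent is closed, so no extension applies.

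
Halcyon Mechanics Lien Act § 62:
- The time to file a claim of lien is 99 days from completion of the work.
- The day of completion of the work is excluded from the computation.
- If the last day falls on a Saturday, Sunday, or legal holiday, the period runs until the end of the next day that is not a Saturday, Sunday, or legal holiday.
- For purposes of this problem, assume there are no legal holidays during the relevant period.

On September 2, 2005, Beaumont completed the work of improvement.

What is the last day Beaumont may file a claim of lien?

December 12, 2005

99 days after September 2, 2005 is December 10, 2005.
December 10, 2005 is Saturday; December 11, 2005 is Sunday. The next qualifying day is December 12, 2005.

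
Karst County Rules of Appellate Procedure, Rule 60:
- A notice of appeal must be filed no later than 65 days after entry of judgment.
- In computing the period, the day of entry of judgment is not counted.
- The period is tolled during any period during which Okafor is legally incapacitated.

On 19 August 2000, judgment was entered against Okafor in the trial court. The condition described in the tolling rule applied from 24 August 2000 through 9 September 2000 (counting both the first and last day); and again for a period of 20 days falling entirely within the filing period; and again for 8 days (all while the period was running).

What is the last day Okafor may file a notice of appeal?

December 7, 2000

65 days after 19 August 2000 is October 23, 2000.
From August 24, 2000 through September 9, 2000 inclusive is 17 days; tolling adds 17 days: October 23, 2000 + 17 days = November 9, 2000.
Tolling adds 20 days: November 9, 2000 + 20 days = November 29, 2000.
Tolling adds 8 days: November 29, 2000 + 8 days = December 7, 2000.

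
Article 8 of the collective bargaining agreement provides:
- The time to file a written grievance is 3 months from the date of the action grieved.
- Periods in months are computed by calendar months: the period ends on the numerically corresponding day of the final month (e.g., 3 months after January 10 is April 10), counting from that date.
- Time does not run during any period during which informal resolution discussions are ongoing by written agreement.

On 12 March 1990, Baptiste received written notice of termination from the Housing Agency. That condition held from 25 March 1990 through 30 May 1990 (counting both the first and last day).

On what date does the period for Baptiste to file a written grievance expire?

August 18, 1990

3 months after 12 March 1990 is June 12, 1990.
From March 25, 1990 through May 30, 1990 inclusive is 67 days; tolling adds 67 days: June 12, 1990 + 67 days = August 18, 1990.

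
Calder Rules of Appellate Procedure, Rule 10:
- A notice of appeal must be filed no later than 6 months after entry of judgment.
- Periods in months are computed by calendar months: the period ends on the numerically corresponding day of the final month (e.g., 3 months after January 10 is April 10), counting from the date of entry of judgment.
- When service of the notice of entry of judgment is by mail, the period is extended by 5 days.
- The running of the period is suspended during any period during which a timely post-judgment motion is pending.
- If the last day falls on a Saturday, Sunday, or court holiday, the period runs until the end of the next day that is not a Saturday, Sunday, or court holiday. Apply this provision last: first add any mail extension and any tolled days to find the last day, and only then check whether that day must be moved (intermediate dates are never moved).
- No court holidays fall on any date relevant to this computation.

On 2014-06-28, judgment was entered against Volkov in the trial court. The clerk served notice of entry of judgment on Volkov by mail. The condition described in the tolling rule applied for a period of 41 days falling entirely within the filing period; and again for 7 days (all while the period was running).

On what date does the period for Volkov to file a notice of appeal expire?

February 19, 2015

6 months after 2014-06-28 is December 28, 2014.
Service was by mail, adding 5 days: December 28, 2014 + 5 days = January 2, 2015.
Tolling adds 41 days: January 2, 2015 + 41 days = February 12, 2015.
Tolling adds 7 days: February 12, 2015 + 7 days = February 19, 2015.
February 19, 2015 is a Thursday and not a court holiday, so no extension applies.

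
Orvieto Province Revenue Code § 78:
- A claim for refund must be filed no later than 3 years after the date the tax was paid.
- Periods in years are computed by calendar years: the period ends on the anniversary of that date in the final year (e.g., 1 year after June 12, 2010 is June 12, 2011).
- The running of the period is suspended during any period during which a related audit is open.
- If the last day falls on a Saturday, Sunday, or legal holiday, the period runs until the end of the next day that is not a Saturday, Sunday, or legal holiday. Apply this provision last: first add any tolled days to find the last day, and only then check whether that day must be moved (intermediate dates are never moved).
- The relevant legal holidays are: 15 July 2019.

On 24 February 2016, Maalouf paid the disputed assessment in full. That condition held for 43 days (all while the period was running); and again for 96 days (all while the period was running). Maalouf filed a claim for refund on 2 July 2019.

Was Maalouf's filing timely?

Yes

3 years after 24 February 2016 is February 24, 2019.
Tolling adds 43 days: February 24, 2019 + 43 days = April 8, 2019.
Tolling adds 96 days: April 8, 2019 + 96 days = July 13, 2019.
July 13, 2019 is Saturday; July 14, 2019 is Sunday; July 15, 2019 is a listed holiday. The next qualifying day is July 16, 2019.
The deadline is July 16, 2019; the filing on July 2, 2019 is on or before that date.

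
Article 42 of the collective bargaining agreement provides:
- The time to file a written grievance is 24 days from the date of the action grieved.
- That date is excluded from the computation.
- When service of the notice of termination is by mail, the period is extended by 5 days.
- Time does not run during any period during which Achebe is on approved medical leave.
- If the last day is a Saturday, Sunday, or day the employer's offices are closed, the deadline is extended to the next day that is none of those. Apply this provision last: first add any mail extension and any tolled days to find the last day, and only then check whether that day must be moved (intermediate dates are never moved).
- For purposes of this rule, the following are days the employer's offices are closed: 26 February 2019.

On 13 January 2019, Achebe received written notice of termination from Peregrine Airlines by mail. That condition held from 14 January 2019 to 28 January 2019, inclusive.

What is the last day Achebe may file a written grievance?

24 days after 13 January 2019 is February 6, 2019.
Service was by mail, adding 5 days: February 6, 2019 + 5 days = February 11, 2019.
From January 14, 2019 through January 28, 2019 inclusive is 15 days; tolling adds 15 days: February 11, 2019 + 15 days = February 26, 2019.
February 26, 2019 is a listed holiday. The next qualifying day is February 27, 2019.

February 27, 2019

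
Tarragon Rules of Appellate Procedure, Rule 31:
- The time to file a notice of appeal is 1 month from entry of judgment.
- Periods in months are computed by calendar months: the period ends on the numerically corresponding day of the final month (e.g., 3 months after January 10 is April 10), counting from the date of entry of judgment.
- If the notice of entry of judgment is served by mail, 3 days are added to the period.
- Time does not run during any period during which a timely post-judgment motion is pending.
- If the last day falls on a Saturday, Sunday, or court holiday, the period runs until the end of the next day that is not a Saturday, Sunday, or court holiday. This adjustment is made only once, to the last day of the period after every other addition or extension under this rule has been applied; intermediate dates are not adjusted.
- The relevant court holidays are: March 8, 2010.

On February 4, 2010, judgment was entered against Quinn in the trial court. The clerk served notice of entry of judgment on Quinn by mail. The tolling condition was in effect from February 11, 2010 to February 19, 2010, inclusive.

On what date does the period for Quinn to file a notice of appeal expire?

March 16, 2010

1 month after February 4, 2010 is March 4, 2010.
Service was by mail, adding 3 days: March 4, 2010 + 3 days = March 7, 2010.
From February 11, 2010 through February 19, 2010 inclusive is 9 days; tolling adds 9 days: March 7, 2010 + 9 days = March 16, 2010.
March 16, 2010 is a Tuesday and not a court holiday, so no extension applies.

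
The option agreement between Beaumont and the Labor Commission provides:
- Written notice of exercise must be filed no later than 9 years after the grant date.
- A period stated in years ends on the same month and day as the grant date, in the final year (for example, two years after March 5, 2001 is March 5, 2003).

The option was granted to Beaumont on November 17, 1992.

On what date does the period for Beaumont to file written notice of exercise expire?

November 17, 2001

9 years after November 17, 1992 is November 17, 2001.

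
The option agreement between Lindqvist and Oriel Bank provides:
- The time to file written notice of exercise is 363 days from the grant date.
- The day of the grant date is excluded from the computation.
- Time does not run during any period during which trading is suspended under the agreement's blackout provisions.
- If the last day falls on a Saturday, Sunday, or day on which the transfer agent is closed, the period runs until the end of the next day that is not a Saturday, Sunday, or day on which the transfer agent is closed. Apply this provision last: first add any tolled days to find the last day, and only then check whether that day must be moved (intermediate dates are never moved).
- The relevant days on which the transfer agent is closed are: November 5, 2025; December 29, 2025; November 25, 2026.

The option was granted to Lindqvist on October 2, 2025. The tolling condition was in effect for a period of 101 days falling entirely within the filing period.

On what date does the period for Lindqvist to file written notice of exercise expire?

363 days after October 2, 2025 is September 30, 2026.
Tolling adds 101 days: September 30, 2026 + 101 days = January 9, 2027.
January 9, 2027 is Saturday; January 10, 2027 is Sunday. The next qualifying day is January 11, 2027.

January 11, 2027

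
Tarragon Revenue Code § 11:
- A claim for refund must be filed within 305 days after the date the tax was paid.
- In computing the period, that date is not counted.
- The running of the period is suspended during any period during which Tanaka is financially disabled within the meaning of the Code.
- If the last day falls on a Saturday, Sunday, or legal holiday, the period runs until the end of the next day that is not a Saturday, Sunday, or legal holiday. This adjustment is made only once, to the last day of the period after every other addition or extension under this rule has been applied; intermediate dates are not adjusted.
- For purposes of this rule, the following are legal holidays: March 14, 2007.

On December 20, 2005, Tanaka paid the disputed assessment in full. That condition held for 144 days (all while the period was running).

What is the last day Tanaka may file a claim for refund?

305 days after December 20, 2005 is October 21, 2006.
Tolling adds 144 days: October 21, 2006 + 144 days = March 14, 2007.
March 14, 2007 is a listed holiday. The next qualifying day is March 15, 2007.

March 15, 2007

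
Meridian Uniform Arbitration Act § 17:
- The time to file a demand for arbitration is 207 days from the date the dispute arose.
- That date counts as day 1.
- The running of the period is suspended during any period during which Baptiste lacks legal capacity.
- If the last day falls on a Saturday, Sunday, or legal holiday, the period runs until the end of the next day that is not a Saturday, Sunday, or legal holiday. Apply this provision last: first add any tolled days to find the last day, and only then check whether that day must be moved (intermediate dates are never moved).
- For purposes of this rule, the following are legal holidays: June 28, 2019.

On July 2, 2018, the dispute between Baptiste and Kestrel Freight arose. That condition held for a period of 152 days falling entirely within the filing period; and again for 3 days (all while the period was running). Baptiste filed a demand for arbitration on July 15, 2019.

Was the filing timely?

Counting July 2, 2018 as day 1, day 207 is January 24, 2019.
Tolling adds 152 days: January 24, 2019 + 152 days = June 25, 2019.
Tolling adds 3 days: June 25, 2019 + 3 days = June 28, 2019.
June 28, 2019 is a listed holiday; June 29, 2019 is Saturday; June 30, 2019 is Sunday. The next qualifying day is July 1, 2019.
The deadline is July 1, 2019; the filing on July 15, 2019 is after that date.

No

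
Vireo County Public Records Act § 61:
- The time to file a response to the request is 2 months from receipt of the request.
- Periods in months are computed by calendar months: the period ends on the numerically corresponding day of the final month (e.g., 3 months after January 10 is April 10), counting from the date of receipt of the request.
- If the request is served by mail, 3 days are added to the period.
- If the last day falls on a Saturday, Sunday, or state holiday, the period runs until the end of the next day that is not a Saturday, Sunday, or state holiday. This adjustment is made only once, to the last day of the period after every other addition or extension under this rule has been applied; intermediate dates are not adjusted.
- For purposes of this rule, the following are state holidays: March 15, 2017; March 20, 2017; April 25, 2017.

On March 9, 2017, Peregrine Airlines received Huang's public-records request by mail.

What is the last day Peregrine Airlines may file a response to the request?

2 months after March 9, 2017 is May 9, 2017.
Service was by mail, adding 3 days: May 9, 2017 + 3 days = May 12, 2017.
May 12, 2017 is a Friday and not a state holiday, so no extension applies.

May 12, 2017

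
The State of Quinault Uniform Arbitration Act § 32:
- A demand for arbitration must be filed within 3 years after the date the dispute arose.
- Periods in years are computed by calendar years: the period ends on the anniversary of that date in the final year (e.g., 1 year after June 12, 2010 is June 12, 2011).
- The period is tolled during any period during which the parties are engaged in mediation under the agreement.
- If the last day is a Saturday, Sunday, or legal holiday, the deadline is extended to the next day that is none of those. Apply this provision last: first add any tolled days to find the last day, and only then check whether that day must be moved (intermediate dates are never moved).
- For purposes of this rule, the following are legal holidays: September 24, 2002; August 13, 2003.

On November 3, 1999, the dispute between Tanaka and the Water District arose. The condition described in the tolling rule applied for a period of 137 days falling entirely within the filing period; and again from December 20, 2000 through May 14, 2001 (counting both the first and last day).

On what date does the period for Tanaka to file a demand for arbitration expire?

3 years after November 3, 1999 is November 3, 2002.
Tolling adds 137 days: November 3, 2002 + 137 days = March 20, 2003.
From December 20, 2000 through May 14, 2001 inclusive is 146 days; tolling adds 146 days: March 20, 2003 + 146 days = August 13, 2003.
August 13, 2003 is a listed holiday. The next qualifying day is August 14, 2003.

August 14, 2003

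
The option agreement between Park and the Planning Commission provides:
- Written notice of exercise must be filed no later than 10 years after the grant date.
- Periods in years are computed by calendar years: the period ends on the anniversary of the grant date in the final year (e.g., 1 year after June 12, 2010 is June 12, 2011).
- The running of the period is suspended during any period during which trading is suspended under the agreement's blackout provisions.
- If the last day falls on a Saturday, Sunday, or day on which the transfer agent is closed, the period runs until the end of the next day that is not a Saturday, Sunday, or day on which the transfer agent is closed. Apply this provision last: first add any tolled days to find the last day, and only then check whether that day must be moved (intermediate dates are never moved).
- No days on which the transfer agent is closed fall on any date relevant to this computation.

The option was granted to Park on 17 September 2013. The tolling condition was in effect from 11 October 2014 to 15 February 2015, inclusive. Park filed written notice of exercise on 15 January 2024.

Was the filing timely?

Yes

10 years after 17 September 2013 is September 17, 2023.
From October 11, 2014 through February 15, 2015 inclusive is 128 days; tolling adds 128 days: September 17, 2023 + 128 days = January 23, 2024.
January 23, 2024 is a Tuesday and not a day on which the transfer agent is closed, so no extension applies.
The deadline is January 23, 2024; the filing on January 15, 2024 is on or before that date.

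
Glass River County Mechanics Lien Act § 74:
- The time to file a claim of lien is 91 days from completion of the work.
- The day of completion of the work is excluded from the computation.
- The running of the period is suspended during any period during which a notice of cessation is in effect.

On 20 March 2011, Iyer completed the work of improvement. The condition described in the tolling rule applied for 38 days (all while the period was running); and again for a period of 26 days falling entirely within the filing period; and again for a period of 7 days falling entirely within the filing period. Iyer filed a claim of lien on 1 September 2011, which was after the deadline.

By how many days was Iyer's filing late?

91 days after 20 March 2011 is June 19, 2011.
Tolling adds 38 days: June 19, 2011 + 38 days = July 27, 2011.
Tolling adds 26 days: July 27, 2011 + 26 days = August 22, 2011.
Tolling adds 7 days: August 22, 2011 + 7 days = August 29, 2011.
The deadline is August 29, 2011; from August 29, 2011 to September 1, 2011 is 3 days.

3 days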